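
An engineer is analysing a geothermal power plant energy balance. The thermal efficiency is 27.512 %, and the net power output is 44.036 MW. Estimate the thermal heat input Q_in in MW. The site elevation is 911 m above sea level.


Q_in = W_net / (eta / 100)
Q_in = 44.036 / (27.512 / 100)
Q_in = 160.06 MW


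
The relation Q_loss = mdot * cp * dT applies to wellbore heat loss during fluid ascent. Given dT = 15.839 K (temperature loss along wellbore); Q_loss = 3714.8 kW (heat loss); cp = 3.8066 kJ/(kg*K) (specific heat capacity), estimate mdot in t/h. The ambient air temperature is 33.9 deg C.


mdot = Q_loss / (cp * dT)
mdot = 3714.8 / (3.8066 * 15.839)
mdot = 61.61273 kg/s
Convert: 61.61273 kg/s * 3.6 = 221.81 t/h
mdot = 221.81 t/h


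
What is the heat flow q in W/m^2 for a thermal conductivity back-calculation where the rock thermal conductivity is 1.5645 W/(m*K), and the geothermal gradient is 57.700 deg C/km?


q = k * grad / 1000
q = 1.5645 * 57.700 / 1000
q = 0.090272 W/m^2


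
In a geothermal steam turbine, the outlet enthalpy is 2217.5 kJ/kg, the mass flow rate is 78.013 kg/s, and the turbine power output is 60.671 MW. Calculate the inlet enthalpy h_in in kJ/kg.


h_in = h_out + P * 1000 / mdot
h_in = 2217.5 + 60.671 * 1000 / 78.013
h_in = 2995.2 kJ/kg


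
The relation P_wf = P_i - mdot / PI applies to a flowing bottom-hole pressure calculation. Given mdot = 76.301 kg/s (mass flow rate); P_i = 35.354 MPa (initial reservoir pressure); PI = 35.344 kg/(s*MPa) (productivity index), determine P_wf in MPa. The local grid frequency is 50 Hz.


P_wf = P_i - mdot / PI
P_wf = 35.354 - 76.301 / 35.344
P_wf = 33.195 MPa


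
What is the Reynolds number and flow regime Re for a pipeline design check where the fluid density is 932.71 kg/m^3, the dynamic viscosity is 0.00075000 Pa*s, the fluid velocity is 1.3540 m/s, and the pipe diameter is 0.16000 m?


Step 1: Re = rho*vel*D/mu = 932.71*1.354*0.16/0.00075 = 2.6942e+05
Step 2: Re = 2.6942e+05 > 4000, so flow is turbulent.
Re = 2.6942e+05 (turbulent)


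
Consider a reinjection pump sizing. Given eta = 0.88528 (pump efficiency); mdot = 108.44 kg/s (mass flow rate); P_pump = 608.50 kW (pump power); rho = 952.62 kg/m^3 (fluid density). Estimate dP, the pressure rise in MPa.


dP = P_pump * rho * eta / mdot
dP = 608.50 * 952.62 * 0.88528 / 108.44
dP = 4732.291 kPa
Convert: 4732.291 kPa * 0.001 = 4.7323 MPa
dP = 4.7323 MPa


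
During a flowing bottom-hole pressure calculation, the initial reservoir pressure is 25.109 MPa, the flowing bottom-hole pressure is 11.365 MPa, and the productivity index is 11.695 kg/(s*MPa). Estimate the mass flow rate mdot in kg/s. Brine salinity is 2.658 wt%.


mdot = (P_i - P_wf) * PI
mdot = (25.109 - 11.365) * 11.695
mdot = 160.74 kg/s


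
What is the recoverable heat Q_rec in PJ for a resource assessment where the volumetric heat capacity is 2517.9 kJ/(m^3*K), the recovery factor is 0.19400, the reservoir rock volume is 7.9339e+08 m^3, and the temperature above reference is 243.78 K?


Step 1: Q_s = Vr*rhoc*dT/1e12 = 7.9339e+08*2517.9*243.78/1e12 = 486.9936 PJ
Step 2: Q_rec = Q_s * RF = 486.9936 * 0.194 = 94.477 PJ
Q_rec = 94.477 PJ


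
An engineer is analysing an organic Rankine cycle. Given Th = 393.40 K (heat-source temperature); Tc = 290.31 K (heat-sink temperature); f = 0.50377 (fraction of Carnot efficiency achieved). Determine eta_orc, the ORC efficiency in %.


eta_orc = (1 - Tc/Th) * f * 100
eta_orc = (1 - 290.31/393.40) * 0.50377 * 100
eta_orc = 13.201 %


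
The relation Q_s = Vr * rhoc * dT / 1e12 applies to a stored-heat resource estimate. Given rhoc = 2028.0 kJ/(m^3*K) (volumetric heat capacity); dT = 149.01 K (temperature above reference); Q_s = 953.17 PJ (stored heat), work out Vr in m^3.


Vr = Q_s * 1e12 / (rhoc * dT)
Vr = 953.17 * 1e12 / (2028.0 * 149.01)
Vr = 3.1542e+09 m^3


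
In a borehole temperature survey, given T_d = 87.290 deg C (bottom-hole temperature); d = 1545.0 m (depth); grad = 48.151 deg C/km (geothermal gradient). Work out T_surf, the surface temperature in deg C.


T_surf = T_d - grad * d / 1000
T_surf = 87.290 - 48.151 * 1545.0 / 1000
T_surf = 12.897 deg C


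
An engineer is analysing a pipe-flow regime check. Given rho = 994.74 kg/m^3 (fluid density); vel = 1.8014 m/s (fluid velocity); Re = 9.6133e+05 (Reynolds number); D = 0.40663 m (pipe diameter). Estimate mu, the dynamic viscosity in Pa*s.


mu = rho * vel * D / Re
mu = 994.74 * 1.8014 * 0.40663 / 9.6133e+05
mu = 0.00075796 Pa*s


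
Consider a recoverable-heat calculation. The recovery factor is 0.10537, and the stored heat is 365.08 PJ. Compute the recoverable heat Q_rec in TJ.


Q_rec = Q_s * RF
Q_rec = 365.08 * 0.10537
Q_rec = 38.46848 PJ
Convert: 38.46848 PJ * 1000.0 = 38468 TJ
Q_rec = 38468 TJ


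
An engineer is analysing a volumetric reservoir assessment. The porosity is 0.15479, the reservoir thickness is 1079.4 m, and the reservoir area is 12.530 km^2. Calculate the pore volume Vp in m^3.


Vp = A * 1e6 * hr * phi
Vp = 12.530 * 1e6 * 1079.4 * 0.15479
Vp = 2.0935e+09 m^3


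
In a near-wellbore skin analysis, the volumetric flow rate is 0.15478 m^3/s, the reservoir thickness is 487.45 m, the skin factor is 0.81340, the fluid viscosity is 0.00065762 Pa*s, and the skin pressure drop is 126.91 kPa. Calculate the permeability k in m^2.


k = S*q*mu / (2*pi*dP_s*1000*hr)
k = 0.81340*0.15478*0.00065762 / (2*pi*126.91*1000*487.45)
k = 2.1300e-13 m^2


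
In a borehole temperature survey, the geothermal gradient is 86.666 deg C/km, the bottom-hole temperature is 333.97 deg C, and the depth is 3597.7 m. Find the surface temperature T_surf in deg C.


T_surf = T_d - grad * d / 1000
T_surf = 333.97 - 86.666 * 3597.7 / 1000
T_surf = 22.172 deg C


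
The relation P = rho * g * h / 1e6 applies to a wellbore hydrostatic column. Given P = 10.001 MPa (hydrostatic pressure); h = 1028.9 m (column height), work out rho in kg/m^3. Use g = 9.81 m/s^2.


rho = P * 1e6 / (g * h)
rho = 10.001 * 1e6 / (9.81 * 1028.9)
rho = 990.83 kg/m^3


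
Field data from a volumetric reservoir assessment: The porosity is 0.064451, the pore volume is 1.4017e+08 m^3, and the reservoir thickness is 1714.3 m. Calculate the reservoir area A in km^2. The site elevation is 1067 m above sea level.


A = Vp / (1e6 * hr * phi)
A = 1.4017e+08 / (1e6 * 1714.3 * 0.064451)
A = 1.2686 km^2


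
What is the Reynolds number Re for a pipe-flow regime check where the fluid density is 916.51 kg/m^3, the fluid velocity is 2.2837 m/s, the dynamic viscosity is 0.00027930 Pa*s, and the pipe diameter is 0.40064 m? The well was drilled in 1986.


Re = rho * vel * D / mu
Re = 916.51 * 2.2837 * 0.40064 / 0.00027930
Re = 3.0023e+06


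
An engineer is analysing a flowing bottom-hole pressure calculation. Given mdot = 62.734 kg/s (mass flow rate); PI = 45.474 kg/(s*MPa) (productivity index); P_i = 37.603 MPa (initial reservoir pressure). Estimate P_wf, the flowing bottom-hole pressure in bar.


P_wf = P_i - mdot / PI
P_wf = 37.603 - 62.734 / 45.474
P_wf = 36.22344 MPa
Convert: 36.22344 MPa * 10.0 = 362.23 bar
P_wf = 362.23 bar


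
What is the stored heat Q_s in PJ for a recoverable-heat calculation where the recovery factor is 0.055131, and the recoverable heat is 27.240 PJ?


Q_s = Q_rec / RF
Q_s = 27.240 / 0.055131
Q_s = 494.10 PJ


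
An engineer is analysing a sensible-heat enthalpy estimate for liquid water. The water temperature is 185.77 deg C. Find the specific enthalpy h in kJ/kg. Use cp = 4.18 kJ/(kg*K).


h = cp * T
h = 4.18 * 185.77
h = 776.52 kJ/kg


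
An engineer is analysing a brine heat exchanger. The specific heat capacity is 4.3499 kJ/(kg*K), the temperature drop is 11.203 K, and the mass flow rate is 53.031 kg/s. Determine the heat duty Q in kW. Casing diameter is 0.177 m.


Q = mdot * cp * dT / 1000
Q = 53.031 * 4.3499 * 11.203 / 1000
Q = 2.584303 MW
Convert: 2.584303 MW * 1000.0 = 2584.3 kW
Q = 2584.3 kW


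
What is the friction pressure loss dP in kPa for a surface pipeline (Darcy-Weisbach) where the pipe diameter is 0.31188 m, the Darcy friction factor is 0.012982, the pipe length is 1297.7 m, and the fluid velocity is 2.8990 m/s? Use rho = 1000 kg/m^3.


dP = f * (L/D) * (rho*vel^2/2) / 1000
dP = 0.012982 * (1297.7/0.31188) * (1000*2.8990^2/2) / 1000
dP = 226.98 kPa


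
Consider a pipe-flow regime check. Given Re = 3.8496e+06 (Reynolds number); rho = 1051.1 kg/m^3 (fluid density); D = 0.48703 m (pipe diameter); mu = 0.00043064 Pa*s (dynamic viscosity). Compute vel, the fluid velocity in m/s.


vel = Re * mu / (rho * D)
vel = 3.8496e+06 * 0.00043064 / (1051.1 * 0.48703)
vel = 3.2384 m/s


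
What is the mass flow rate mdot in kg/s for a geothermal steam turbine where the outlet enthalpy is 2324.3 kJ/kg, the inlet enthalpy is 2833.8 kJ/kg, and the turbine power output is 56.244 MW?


mdot = P * 1000 / (h_in - h_out)
mdot = 56.244 * 1000 / (2833.8 - 2324.3)
mdot = 110.39 kg/s


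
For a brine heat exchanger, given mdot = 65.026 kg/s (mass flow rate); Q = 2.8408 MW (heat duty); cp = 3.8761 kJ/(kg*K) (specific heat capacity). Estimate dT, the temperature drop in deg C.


dT = Q * 1000 / (mdot * cp)
dT = 2.8408 * 1000 / (65.026 * 3.8761)
dT = 11.27090 K
Convert (temperature difference, 1 K = 1 deg C): 11.27090 K = 11.27090 deg C
dT = 11.271 deg C


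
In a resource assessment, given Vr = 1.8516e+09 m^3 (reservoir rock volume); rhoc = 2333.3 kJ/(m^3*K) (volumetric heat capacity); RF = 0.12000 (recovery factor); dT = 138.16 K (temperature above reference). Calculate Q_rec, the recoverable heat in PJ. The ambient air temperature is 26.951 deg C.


Step 1: Q_s = Vr*rhoc*dT/1e12 = 1.8516e+09*2333.3*138.16/1e12 = 596.8979 PJ
Step 2: Q_rec = Q_s * RF = 596.8979 * 0.12 = 71.628 PJ
Q_rec = 71.628 PJ


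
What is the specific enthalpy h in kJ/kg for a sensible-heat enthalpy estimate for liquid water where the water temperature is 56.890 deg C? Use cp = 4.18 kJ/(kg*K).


h = cp * T
h = 4.18 * 56.890
h = 237.80 kJ/kg


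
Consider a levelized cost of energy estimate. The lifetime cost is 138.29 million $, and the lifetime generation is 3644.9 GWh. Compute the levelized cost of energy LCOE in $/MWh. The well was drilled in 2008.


LCOE = C_tot / E_tot * 100
LCOE = 138.29 / 3644.9 * 100
LCOE = 3.794068 cents/kWh
Convert: 3.794068 cents/kWh * 10.0 = 37.941 $/MWh
LCOE = 37.941 $/MWh


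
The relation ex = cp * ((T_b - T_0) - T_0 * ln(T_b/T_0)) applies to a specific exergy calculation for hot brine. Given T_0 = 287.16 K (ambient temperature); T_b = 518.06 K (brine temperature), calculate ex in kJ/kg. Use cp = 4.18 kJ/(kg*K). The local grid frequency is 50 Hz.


ex = cp * ((T_b - T_0) - T_0 * ln(T_b/T_0))
ex = 4.18 * ((518.06 - 287.16) - 287.16 * ln(518.06/287.16))
ex = 256.91 kJ/kg


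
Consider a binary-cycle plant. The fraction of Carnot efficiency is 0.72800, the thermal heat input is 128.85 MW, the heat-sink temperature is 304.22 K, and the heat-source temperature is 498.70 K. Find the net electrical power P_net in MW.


Step 1: eta = (1 - Tc/Th)*f = (1 - 304.22/498.7)*0.728 = 0.2839010
Step 2: P_net = eta * Q_in = 0.2839010 * 128.85 = 36.581 MW
P_net = 36.581 MW


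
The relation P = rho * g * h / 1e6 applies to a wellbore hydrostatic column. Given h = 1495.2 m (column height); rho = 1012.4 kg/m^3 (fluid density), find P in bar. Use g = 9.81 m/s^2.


P = rho * g * h / 1e6
P = 1012.4 * 9.81 * 1495.2 / 1e6
P = 14.84979 MPa
Convert: 14.84979 MPa * 10.0 = 148.50 bar
P = 148.50 bar


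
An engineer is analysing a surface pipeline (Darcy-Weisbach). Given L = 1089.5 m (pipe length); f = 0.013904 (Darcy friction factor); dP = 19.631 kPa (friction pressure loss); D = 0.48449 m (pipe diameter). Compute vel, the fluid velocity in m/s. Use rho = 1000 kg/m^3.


vel = sqrt(dP*1000*2*D / (f*L*rho))
vel = sqrt(19.631*1000*2*0.48449 / (0.013904*1089.5*1000))
vel = 1.1206 m/s


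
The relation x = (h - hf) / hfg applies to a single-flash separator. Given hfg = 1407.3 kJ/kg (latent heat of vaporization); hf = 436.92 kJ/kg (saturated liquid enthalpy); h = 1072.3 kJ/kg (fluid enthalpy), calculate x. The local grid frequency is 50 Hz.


x = (h - hf) / hfg
x = (1072.3 - 436.92) / 1407.3
x = 0.45149


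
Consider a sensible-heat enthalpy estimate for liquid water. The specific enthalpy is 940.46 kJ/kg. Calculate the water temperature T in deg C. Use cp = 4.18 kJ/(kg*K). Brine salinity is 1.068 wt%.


T = h / cp
T = 940.46 / 4.18
T = 224.99 deg C


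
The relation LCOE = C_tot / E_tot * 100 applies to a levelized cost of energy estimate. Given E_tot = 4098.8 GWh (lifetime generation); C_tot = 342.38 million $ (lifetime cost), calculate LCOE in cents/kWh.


LCOE = C_tot / E_tot * 100
LCOE = 342.38 / 4098.8 * 100
LCOE = 8.3532 cents/kWh


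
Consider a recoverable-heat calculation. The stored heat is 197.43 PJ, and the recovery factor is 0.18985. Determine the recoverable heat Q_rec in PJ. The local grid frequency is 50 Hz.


Q_rec = Q_s * RF
Q_rec = 197.43 * 0.18985
Q_rec = 37.482 PJ


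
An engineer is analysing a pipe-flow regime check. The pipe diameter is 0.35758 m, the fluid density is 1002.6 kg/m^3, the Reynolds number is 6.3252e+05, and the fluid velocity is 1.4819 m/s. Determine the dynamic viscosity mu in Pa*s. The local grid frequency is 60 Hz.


mu = rho * vel * D / Re
mu = 1002.6 * 1.4819 * 0.35758 / 6.3252e+05
mu = 0.00083993 Pa*s


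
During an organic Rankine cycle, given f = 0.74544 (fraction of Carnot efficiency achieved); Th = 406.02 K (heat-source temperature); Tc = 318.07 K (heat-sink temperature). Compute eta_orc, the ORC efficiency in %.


eta_orc = (1 - Tc/Th) * f * 100
eta_orc = (1 - 318.07/406.02) * 0.74544 * 100
eta_orc = 16.147 %


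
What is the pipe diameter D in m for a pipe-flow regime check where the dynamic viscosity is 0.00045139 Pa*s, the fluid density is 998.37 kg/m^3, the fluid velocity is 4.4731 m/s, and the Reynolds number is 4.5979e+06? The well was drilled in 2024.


D = Re * mu / (rho * vel)
D = 4.5979e+06 * 0.00045139 / (998.37 * 4.4731)
D = 0.46474 m


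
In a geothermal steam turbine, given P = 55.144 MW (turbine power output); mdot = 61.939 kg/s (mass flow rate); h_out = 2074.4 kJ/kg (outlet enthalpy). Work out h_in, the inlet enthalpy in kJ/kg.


h_in = h_out + P * 1000 / mdot
h_in = 2074.4 + 55.144 * 1000 / 61.939
h_in = 2964.7 kJ/kg


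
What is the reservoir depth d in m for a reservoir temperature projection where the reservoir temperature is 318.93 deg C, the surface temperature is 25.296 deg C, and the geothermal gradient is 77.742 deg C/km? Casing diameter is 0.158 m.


d = (T_res - T_surf) / grad * 1000
d = (318.93 - 25.296) / 77.742 * 1000
d = 3777.0 m


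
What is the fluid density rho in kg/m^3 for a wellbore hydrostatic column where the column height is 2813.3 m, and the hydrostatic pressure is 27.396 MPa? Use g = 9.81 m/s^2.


rho = P * 1e6 / (g * h)
rho = 27.396 * 1e6 / (9.81 * 2813.3)
rho = 992.66 kg/m^3


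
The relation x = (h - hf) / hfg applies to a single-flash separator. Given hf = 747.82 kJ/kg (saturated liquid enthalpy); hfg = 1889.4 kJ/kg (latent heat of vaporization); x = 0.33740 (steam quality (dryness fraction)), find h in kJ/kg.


h = hf + x * hfg
h = 747.82 + 0.33740 * 1889.4
h = 1385.3 kJ/kg


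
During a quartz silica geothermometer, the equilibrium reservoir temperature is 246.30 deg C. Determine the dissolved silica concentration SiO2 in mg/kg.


SiO2 = 10^(5.19 - 1309/(T_eq + 273.15))
SiO2 = 10^(5.19 - 1309/(246.30 + 273.15))
SiO2 = 467.76 mg/kg


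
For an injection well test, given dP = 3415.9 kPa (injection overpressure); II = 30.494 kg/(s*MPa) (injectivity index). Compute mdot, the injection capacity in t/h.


mdot = II * dP / 1000
mdot = 30.494 * 3415.9 / 1000
mdot = 104.1645 kg/s
Convert: 104.1645 kg/s * 3.6 = 374.99 t/h
mdot = 374.99 t/h


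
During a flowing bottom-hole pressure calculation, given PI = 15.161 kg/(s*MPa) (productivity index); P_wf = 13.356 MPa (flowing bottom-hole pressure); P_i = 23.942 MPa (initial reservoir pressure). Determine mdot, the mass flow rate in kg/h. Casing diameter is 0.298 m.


mdot = (P_i - P_wf) * PI
mdot = (23.942 - 13.356) * 15.161
mdot = 160.4943 kg/s
Convert: 160.4943 kg/s * 3600.0 = 5.7778e+05 kg/h
mdot = 5.7778e+05 kg/h


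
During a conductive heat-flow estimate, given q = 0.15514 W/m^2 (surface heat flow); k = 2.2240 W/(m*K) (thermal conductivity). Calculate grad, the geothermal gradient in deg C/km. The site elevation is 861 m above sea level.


grad = q * 1000 / k
grad = 0.15514 * 1000 / 2.2240
grad = 69.757 deg C/km


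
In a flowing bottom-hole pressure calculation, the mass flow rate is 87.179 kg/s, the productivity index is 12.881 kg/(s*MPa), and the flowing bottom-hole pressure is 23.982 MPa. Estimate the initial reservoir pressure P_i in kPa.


P_i = P_wf + mdot / PI
P_i = 23.982 + 87.179 / 12.881
P_i = 30.75003 MPa
Convert: 30.75003 MPa * 1000.0 = 30750 kPa
P_i = 30750 kPa


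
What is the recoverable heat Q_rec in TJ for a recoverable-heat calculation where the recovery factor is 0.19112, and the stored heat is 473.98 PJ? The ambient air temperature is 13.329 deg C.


Q_rec = Q_s * RF
Q_rec = 473.98 * 0.19112
Q_rec = 90.58706 PJ
Convert: 90.58706 PJ * 1000.0 = 90587 TJ
Q_rec = 90587 TJ


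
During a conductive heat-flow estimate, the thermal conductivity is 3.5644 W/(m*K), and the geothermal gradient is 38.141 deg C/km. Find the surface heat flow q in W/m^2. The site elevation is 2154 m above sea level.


q = k * grad / 1000
q = 3.5644 * 38.141 / 1000
q = 0.13595 W/m^2


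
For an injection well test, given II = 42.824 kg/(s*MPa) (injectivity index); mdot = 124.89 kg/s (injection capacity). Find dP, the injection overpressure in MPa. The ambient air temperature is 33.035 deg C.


dP = mdot * 1000 / II
dP = 124.89 * 1000 / 42.824
dP = 2916.355 kPa
Convert: 2916.355 kPa * 0.001 = 2.9164 MPa
dP = 2.9164 MPa


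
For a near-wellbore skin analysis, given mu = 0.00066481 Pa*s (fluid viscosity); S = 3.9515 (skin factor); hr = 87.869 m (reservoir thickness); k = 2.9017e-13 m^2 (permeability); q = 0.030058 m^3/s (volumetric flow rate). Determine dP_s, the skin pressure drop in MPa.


dP_s = S * q * mu / (2*pi*k*hr) / 1000
dP_s = 3.9515 * 0.030058 * 0.00066481 / (2*pi*2.9017e-13*87.869) / 1000
dP_s = 492.8917 kPa
Convert: 492.8917 kPa * 0.001 = 0.49289 MPa
dP_s = 0.49289 MPa


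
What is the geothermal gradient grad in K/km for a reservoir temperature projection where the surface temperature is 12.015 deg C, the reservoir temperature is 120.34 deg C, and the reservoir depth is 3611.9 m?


grad = (T_res - T_surf) / d * 1000
grad = (120.34 - 12.015) / 3611.9 * 1000
grad = 29.99114 deg C/km
Convert: 29.99114 deg C/km * 1.0 = 29.991 K/km
grad = 29.991 K/km


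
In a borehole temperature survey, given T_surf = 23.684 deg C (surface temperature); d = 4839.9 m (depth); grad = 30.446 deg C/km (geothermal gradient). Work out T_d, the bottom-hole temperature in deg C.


T_d = T_surf + grad * d / 1000
T_d = 23.684 + 30.446 * 4839.9 / 1000
T_d = 171.04 deg C


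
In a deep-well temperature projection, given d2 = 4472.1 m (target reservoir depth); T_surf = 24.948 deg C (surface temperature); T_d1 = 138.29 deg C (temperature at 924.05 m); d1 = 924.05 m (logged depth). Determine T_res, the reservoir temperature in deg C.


Step 1: grad = (T_d1 - T_surf)/d1 * 1000 = (138.29 - 24.948)/924.05 * 1000 = 122.6579 deg C/km
Step 2: T_res = T_surf + grad*d2/1000 = 24.948 + 122.6579*4472.1/1000 = 573.49 deg C
T_res = 573.49 deg C


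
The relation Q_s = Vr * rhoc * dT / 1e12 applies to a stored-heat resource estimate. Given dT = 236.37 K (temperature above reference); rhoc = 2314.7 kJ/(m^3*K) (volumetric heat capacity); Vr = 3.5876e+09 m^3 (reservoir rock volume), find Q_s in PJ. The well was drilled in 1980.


Q_s = Vr * rhoc * dT / 1e12
Q_s = 3.5876e+09 * 2314.7 * 236.37 / 1e12
Q_s = 1962.9 PJ


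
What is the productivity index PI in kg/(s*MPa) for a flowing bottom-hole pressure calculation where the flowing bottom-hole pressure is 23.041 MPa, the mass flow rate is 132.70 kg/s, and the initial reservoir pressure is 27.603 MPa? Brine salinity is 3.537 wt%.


PI = mdot / (P_i - P_wf)
PI = 132.70 / (27.603 - 23.041)
PI = 29.088 kg/(s*MPa)


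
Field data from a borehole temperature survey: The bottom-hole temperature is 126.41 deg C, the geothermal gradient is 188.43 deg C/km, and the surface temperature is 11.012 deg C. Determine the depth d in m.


d = (T_d - T_surf) / grad * 1000
d = (126.41 - 11.012) / 188.43 * 1000
d = 612.42 m


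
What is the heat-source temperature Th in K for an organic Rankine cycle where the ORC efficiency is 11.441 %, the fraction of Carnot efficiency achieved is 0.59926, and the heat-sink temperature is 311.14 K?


Th = Tc / (1 - (eta_orc/100)/f)
Th = 311.14 / (1 - (11.441/100)/0.59926)
Th = 384.56 K


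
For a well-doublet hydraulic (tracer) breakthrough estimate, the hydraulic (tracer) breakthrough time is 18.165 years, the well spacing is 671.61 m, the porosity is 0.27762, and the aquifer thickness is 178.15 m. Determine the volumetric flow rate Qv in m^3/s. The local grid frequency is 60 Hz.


Qv = pi*hr*phi*L^2 / (3*t_bt*365.25*86400)
Qv = pi*178.15*0.27762*671.61^2 / (3*18.165*365.25*86400)
Qv = 0.040753 m^3/s


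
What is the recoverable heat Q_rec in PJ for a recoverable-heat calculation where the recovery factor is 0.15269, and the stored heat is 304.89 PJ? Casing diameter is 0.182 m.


Q_rec = Q_s * RF
Q_rec = 304.89 * 0.15269
Q_rec = 46.554 PJ


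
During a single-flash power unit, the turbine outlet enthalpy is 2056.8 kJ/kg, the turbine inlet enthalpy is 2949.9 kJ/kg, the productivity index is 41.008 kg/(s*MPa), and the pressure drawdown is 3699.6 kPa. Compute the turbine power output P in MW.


Step 1: mdot = PI * dP / 1000 = 41.008 * 3699.6 / 1000 = 151.7132 kg/s
Step 2: P = mdot*(h_in - h_out)/1000 = 151.7132*(2949.9 - 2056.8)/1000 = 135.50 MW
P = 135.50 MW


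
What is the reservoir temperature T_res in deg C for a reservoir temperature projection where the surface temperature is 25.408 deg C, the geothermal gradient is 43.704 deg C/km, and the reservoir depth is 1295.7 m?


T_res = T_surf + grad * d / 1000
T_res = 25.408 + 43.704 * 1295.7 / 1000
T_res = 82.035 deg C


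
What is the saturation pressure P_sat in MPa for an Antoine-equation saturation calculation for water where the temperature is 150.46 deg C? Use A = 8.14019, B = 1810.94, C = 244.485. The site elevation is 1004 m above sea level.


P_sat = 10^(A - B/(C + T)) / 760 * 0.101325
P_sat = 10^(8.14019 - 1810.94/(244.485 + 150.46)) / 760 * 0.101325
P_sat = 0.47841 MPa


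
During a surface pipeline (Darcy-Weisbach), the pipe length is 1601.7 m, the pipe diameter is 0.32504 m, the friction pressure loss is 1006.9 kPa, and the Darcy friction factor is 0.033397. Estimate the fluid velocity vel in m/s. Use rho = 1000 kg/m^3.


vel = sqrt(dP*1000*2*D / (f*L*rho))
vel = sqrt(1006.9*1000*2*0.32504 / (0.033397*1601.7*1000))
vel = 3.4981 m/s


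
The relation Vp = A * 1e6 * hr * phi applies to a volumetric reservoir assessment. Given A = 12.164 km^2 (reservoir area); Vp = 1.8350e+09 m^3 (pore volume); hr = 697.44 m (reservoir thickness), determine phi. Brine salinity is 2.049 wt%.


phi = Vp / (A * 1e6 * hr)
phi = 1.8350e+09 / (12.164 * 1e6 * 697.44)
phi = 0.21630


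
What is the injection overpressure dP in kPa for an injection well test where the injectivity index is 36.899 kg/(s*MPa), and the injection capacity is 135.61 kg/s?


dP = mdot * 1000 / II
dP = 135.61 * 1000 / 36.899
dP = 3675.2 kPa


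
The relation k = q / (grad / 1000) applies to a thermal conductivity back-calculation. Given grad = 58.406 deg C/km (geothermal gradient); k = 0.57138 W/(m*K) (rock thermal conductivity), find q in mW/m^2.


q = k * grad / 1000
q = 0.57138 * 58.406 / 1000
q = 0.03337202 W/m^2
Convert: 0.03337202 W/m^2 * 1000.0 = 33.372 mW/m^2
q = 33.372 mW/m^2


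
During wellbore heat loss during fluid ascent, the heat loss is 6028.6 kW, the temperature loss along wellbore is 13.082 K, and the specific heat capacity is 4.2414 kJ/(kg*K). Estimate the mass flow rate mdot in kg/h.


mdot = Q_loss / (cp * dT)
mdot = 6028.6 / (4.2414 * 13.082)
mdot = 108.6508 kg/s
Convert: 108.6508 kg/s * 3600.0 = 3.9114e+05 kg/h
mdot = 3.9114e+05 kg/h


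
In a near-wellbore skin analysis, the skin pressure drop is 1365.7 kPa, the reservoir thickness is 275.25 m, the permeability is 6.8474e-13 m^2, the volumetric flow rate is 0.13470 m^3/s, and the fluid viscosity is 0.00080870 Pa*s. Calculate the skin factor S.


S = dP_s * 1000 * 2*pi*k*hr / (q*mu)
S = 1365.7 * 1000 * 2*pi*6.8474e-13*275.25 / (0.13470*0.00080870)
S = 14.847


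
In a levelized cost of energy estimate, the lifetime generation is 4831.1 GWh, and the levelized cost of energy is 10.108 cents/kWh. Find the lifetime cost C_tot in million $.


C_tot = LCOE / 100 * E_tot
C_tot = 10.108 / 100 * 4831.1
C_tot = 488.33 million $


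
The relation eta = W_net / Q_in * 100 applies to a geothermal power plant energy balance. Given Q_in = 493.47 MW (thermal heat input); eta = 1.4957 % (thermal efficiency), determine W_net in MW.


W_net = eta / 100 * Q_in
W_net = 1.4957 / 100 * 493.47
W_net = 7.3808 MW


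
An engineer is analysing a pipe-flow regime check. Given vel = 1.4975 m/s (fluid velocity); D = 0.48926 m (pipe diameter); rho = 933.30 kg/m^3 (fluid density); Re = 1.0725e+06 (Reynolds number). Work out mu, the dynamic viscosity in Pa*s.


mu = rho * vel * D / Re
mu = 933.30 * 1.4975 * 0.48926 / 1.0725e+06
mu = 0.00063757 Pa*s


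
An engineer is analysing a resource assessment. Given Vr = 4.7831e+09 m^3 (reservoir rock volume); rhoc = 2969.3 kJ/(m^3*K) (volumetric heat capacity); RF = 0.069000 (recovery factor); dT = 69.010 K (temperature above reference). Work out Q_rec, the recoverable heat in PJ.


Step 1: Q_s = Vr*rhoc*dT/1e12 = 4.7831e+09*2969.3*69.01/1e12 = 980.1117 PJ
Step 2: Q_rec = Q_s * RF = 980.1117 * 0.069 = 67.628 PJ
Q_rec = 67.628 PJ


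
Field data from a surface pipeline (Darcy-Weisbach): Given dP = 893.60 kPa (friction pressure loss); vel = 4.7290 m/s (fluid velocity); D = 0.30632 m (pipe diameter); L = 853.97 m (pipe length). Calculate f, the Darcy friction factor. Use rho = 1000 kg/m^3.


f = dP*1000 / ((L/D)*(rho*vel^2/2))
f = 893.60*1000 / ((853.97/0.30632)*(1000*4.7290^2/2))
f = 0.028666


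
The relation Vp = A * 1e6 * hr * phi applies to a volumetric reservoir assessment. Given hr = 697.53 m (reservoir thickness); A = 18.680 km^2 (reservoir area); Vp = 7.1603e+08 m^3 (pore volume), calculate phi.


phi = Vp / (A * 1e6 * hr)
phi = 7.1603e+08 / (18.680 * 1e6 * 697.53)
phi = 0.054953


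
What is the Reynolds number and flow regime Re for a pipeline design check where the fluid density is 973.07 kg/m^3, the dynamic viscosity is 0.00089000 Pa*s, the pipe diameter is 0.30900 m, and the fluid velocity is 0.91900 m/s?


Step 1: Re = rho*vel*D/mu = 973.07*0.919*0.309/0.00089 = 3.1048e+05
Step 2: Re = 3.1048e+05 > 4000, so flow is turbulent.
Re = 3.1048e+05 (turbulent)


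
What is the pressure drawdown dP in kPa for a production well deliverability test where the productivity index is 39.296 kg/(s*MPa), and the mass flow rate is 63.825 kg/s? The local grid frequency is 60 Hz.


dP = mdot * 1000 / PI
dP = 63.825 * 1000 / 39.296
dP = 1624.2 kPa


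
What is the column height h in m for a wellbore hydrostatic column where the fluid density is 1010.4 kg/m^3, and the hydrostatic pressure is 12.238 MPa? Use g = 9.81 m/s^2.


h = P * 1e6 / (g * rho)
h = 12.238 * 1e6 / (9.81 * 1010.4)
h = 1234.7 m


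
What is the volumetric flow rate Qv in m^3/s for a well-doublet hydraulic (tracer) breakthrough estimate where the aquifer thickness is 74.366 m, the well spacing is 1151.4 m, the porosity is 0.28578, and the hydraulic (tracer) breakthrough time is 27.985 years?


Qv = pi*hr*phi*L^2 / (3*t_bt*365.25*86400)
Qv = pi*74.366*0.28578*1151.4^2 / (3*27.985*365.25*86400)
Qv = 0.033409 m^3/s


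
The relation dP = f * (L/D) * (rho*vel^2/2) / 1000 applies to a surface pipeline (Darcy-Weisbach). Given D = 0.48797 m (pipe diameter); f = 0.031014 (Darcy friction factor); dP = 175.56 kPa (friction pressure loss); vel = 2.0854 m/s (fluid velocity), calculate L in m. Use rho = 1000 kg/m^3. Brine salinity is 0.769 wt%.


L = dP*1000*D / (f*rho*vel^2/2)
L = 175.56*1000*0.48797 / (0.031014*1000*2.0854^2/2)
L = 1270.3 m


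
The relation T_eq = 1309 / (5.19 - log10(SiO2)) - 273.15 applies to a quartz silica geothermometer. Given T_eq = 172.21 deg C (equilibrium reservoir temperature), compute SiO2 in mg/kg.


SiO2 = 10^(5.19 - 1309/(T_eq + 273.15))
SiO2 = 10^(5.19 - 1309/(172.21 + 273.15))
SiO2 = 178.16 mg/kg


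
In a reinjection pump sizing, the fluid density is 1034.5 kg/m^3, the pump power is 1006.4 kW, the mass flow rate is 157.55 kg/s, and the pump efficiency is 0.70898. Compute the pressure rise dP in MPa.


dP = P_pump * rho * eta / mdot
dP = 1006.4 * 1034.5 * 0.70898 / 157.55
dP = 4685.077 kPa
Convert: 4685.077 kPa * 0.001 = 4.6851 MPa
dP = 4.6851 MPa


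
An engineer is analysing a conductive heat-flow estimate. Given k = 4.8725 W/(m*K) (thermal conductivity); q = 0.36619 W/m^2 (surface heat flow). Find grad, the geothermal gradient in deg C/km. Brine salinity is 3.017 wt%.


grad = q * 1000 / k
grad = 0.36619 * 1000 / 4.8725
grad = 75.154 deg C/km


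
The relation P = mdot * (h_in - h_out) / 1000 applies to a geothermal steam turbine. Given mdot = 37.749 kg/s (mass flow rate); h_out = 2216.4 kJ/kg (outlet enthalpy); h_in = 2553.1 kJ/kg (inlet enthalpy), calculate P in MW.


P = mdot * (h_in - h_out) / 1000
P = 37.749 * (2553.1 - 2216.4) / 1000
P = 12.710 MW


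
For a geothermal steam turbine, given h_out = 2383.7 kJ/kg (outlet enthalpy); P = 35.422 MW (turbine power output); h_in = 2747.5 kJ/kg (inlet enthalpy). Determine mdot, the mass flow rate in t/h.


mdot = P * 1000 / (h_in - h_out)
mdot = 35.422 * 1000 / (2747.5 - 2383.7)
mdot = 97.36668 kg/s
Convert: 97.36668 kg/s * 3.6 = 350.52 t/h
mdot = 350.52 t/h


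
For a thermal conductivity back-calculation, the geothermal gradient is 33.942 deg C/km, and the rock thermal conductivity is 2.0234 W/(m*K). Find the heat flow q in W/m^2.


q = k * grad / 1000
q = 2.0234 * 33.942 / 1000
q = 0.068678 W/m^2


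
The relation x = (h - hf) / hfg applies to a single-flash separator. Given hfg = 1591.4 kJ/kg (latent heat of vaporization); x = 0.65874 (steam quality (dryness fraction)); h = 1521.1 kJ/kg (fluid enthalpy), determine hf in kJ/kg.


hf = h - x * hfg
hf = 1521.1 - 0.65874 * 1591.4
hf = 472.78 kJ/kg


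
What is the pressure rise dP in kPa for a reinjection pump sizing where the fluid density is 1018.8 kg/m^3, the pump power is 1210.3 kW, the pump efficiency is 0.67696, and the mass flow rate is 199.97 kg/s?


dP = P_pump * rho * eta / mdot
dP = 1210.3 * 1018.8 * 0.67696 / 199.97
dP = 4174.3 kPa


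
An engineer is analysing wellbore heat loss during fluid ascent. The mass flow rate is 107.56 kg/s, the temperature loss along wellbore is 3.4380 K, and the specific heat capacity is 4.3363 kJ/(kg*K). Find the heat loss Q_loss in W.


Q_loss = mdot * cp * dT
Q_loss = 107.56 * 4.3363 * 3.4380
Q_loss = 1603.526 kW
Convert: 1603.526 kW * 1000.0 = 1.6035e+06 W
Q_loss = 1.6035e+06 W


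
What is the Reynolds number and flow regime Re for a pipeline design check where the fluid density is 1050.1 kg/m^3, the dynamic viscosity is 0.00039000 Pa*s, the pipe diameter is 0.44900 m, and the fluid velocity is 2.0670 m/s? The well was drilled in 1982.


Step 1: Re = rho*vel*D/mu = 1050.1*2.067*0.449/0.00039 = 2.4989e+06
Step 2: Re = 2.4989e+06 > 4000, so flow is turbulent.
Re = 2.4989e+06 (turbulent)


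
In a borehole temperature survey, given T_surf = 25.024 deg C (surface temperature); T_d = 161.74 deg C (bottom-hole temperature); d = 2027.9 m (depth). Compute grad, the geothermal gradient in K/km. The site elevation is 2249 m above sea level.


grad = (T_d - T_surf) / d * 1000
grad = (161.74 - 25.024) / 2027.9 * 1000
grad = 67.41753 deg C/km
Convert: 67.41753 deg C/km * 1.0 = 67.418 K/km
grad = 67.418 K/km


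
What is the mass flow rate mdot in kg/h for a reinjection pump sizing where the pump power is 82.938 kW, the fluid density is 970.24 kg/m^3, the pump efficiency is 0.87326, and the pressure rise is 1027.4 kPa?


mdot = P_pump * rho * eta / dP
mdot = 82.938 * 970.24 * 0.87326 / 1027.4
mdot = 68.39695 kg/s
Convert: 68.39695 kg/s * 3600.0 = 2.4623e+05 kg/h
mdot = 2.4623e+05 kg/h


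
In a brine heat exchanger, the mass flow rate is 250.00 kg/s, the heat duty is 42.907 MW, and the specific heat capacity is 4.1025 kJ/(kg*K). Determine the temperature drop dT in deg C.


dT = Q * 1000 / (mdot * cp)
dT = 42.907 * 1000 / (250.00 * 4.1025)
dT = 41.83498 K
Convert (temperature difference, 1 K = 1 deg C): 41.83498 K = 41.83498 deg C
dT = 41.835 deg C


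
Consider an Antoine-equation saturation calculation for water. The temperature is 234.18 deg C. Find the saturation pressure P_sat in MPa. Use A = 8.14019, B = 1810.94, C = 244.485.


P_sat = 10^(A - B/(C + T)) / 760 * 0.101325
P_sat = 10^(8.14019 - 1810.94/(244.485 + 234.18)) / 760 * 0.101325
P_sat = 3.0323 MPa


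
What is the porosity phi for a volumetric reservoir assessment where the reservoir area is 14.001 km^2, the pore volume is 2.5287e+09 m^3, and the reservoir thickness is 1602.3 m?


phi = Vp / (A * 1e6 * hr)
phi = 2.5287e+09 / (14.001 * 1e6 * 1602.3)
phi = 0.11272


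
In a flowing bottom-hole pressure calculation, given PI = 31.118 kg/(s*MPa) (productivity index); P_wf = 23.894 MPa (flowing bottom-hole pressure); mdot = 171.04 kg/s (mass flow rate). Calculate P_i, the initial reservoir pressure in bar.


P_i = P_wf + mdot / PI
P_i = 23.894 + 171.04 / 31.118
P_i = 29.39050 MPa
Convert: 29.39050 MPa * 10.0 = 293.90 bar
P_i = 293.90 bar


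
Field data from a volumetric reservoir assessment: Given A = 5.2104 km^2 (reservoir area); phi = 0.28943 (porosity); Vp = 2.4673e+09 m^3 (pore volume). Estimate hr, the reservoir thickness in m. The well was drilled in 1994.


hr = Vp / (A * 1e6 * phi)
hr = 2.4673e+09 / (5.2104 * 1e6 * 0.28943)
hr = 1636.1 m


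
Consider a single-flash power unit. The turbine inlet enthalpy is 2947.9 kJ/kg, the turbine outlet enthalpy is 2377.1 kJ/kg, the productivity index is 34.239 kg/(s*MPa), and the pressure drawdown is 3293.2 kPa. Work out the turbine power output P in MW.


Step 1: mdot = PI * dP / 1000 = 34.239 * 3293.2 / 1000 = 112.7559 kg/s
Step 2: P = mdot*(h_in - h_out)/1000 = 112.7559*(2947.9 - 2377.1)/1000 = 64.361 MW
P = 64.361 MW


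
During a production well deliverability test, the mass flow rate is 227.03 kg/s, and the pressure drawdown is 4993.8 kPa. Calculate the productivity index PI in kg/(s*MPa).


PI = mdot * 1000 / dP
PI = 227.03 * 1000 / 4993.8
PI = 45.462 kg/(s*MPa)


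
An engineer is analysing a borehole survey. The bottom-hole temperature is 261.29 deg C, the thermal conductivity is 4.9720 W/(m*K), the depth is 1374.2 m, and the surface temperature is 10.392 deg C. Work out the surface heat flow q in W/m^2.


Step 1: grad = (T_d - T_surf)/d * 1000 = (261.29 - 10.392)/1374.2 * 1000 = 182.5775 deg C/km
Step 2: q = k * grad / 1000 = 4.972 * 182.5775 / 1000 = 0.90778 W/m^2
q = 0.90778 W/m^2


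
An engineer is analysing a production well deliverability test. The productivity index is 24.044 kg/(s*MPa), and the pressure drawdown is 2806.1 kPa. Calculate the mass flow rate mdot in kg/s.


mdot = PI * dP / 1000
mdot = 24.044 * 2806.1 / 1000
mdot = 67.470 kg/s


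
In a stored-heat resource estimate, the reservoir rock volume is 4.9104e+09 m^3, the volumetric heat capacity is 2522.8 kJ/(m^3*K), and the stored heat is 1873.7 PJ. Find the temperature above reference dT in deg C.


dT = Q_s * 1e12 / (Vr * rhoc)
dT = 1873.7 * 1e12 / (4.9104e+09 * 2522.8)
dT = 151.2517 K
Convert (temperature difference, 1 K = 1 deg C): 151.2517 K = 151.2517 deg C
dT = 151.25 deg C


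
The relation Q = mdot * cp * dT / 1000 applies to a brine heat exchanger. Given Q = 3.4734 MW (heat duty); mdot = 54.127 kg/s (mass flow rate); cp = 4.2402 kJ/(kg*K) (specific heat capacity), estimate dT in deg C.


dT = Q * 1000 / (mdot * cp)
dT = 3.4734 * 1000 / (54.127 * 4.2402)
dT = 15.13403 K
Convert (temperature difference, 1 K = 1 deg C): 15.13403 K = 15.13403 deg C
dT = 15.134 deg C


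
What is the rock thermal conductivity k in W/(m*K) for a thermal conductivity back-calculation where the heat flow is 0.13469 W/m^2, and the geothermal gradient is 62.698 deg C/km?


k = q / (grad / 1000)
k = 0.13469 / (62.698 / 1000)
k = 2.1482 W/(m*K)


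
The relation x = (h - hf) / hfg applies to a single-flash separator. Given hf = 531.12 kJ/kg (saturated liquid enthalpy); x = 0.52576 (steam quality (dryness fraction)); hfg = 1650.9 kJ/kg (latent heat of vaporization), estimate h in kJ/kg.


h = hf + x * hfg
h = 531.12 + 0.52576 * 1650.9
h = 1399.1 kJ/kg


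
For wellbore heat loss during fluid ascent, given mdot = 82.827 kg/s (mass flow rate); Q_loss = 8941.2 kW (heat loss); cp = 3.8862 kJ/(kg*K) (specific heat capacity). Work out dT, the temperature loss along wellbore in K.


dT = Q_loss / (mdot * cp)
dT = 8941.2 / (82.827 * 3.8862)
dT = 27.778 K


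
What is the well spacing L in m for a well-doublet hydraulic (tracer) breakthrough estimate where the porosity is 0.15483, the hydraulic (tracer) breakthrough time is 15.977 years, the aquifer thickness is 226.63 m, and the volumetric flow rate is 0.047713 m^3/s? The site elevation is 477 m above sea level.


L = sqrt(t_bt*365.25*86400*3*Qv / (pi*hr*phi))
L = sqrt(15.977*365.25*86400*3*0.047713 / (pi*226.63*0.15483))
L = 809.13 m


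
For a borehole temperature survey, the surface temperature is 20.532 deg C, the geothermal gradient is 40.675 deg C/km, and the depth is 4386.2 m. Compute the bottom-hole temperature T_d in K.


T_d = T_surf + grad * d / 1000
T_d = 20.532 + 40.675 * 4386.2 / 1000
T_d = 198.9407 deg C
Convert to K: 198.9407 + 273.15 = 472.09 K
T_d = 472.09 K


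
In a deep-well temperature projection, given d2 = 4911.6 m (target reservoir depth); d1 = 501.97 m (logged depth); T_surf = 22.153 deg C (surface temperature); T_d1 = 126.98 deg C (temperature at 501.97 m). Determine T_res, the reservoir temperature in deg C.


Step 1: grad = (T_d1 - T_surf)/d1 * 1000 = (126.98 - 22.153)/501.97 * 1000 = 208.8312 deg C/km
Step 2: T_res = T_surf + grad*d2/1000 = 22.153 + 208.8312*4911.6/1000 = 1047.8 deg C
T_res = 1047.8 deg C


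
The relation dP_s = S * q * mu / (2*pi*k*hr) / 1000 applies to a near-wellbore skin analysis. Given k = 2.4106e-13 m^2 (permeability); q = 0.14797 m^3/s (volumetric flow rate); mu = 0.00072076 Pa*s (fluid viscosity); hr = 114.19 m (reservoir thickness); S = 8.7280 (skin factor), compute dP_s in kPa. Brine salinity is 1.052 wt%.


dP_s = S * q * mu / (2*pi*k*hr) / 1000
dP_s = 8.7280 * 0.14797 * 0.00072076 / (2*pi*2.4106e-13*114.19) / 1000
dP_s = 5382.0 kPa


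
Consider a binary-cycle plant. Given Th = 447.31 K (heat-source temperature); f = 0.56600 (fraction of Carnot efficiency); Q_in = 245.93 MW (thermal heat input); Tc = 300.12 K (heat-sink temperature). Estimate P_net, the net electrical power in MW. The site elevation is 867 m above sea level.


Step 1: eta = (1 - Tc/Th)*f = (1 - 300.12/447.31)*0.566 = 0.1862456
Step 2: P_net = eta * Q_in = 0.1862456 * 245.93 = 45.803 MW
P_net = 45.803 MW


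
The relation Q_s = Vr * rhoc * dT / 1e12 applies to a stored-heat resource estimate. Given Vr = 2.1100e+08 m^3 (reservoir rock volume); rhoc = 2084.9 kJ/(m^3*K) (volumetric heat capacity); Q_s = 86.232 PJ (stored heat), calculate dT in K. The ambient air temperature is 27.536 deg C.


dT = Q_s * 1e12 / (Vr * rhoc)
dT = 86.232 * 1e12 / (2.1100e+08 * 2084.9)
dT = 196.02 K
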